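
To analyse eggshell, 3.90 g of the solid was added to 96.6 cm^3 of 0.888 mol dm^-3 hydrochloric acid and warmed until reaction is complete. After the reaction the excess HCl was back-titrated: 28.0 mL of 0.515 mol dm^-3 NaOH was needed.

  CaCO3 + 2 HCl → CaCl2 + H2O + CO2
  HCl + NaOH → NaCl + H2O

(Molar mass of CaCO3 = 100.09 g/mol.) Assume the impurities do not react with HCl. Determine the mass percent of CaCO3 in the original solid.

n(HCl) added = 0.0966 × 0.888 = 0.0858 mol
n(NaOH) used in back-titration = 0.0280 × 0.515 = 0.0144 mol
n(HCl) left over = 0.0144 mol (1:1 ratio)
n(HCl) consumed by analyte = 0.0858 − 0.0144 = 0.0714 mol
From the 1:2 ratio, n(CaCO3) = 1/2 × 0.0714 = 0.0357 mol
mass of CaCO3 = 0.0357 × 100.09 = 3.57 g
% CaCO3 = 3.57 / 3.90 × 100 = 91.6 %

91.6 %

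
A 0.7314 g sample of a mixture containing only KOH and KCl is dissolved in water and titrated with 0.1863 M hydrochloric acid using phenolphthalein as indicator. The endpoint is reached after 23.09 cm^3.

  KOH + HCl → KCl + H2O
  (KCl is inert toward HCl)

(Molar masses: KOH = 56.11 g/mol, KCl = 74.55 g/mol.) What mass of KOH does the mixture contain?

0.2414 g

n(HCl) = 0.02309 × 0.1863 = 4.302 × 10^-3 mol
Let x = n(KOH), y = n(KCl).
Titrant: 1x = 4.302 × 10^-3;  mass: 56.11x + 74.55y = 0.7314
Solving, x = 4.302 × 10^-3 mol, y = 6.573 × 10^-3 mol
mass of KOH = 4.302 × 10^-3 × 56.11 = 0.2414 g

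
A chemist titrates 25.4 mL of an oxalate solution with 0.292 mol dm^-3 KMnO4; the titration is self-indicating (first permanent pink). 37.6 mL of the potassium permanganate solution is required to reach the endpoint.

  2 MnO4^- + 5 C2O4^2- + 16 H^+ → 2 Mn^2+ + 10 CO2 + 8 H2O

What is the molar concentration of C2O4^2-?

1.08 mol/L

n(KMnO4) = 0.0376 L × 0.292 mol/L = 0.0110 mol
From the 5:2 mole ratio, n(C2O4^2-) = 5/2 × 0.0110 = 0.0274 mol
[C2O4^2-] = 0.0274 mol / 0.0254 L = 1.08 mol/L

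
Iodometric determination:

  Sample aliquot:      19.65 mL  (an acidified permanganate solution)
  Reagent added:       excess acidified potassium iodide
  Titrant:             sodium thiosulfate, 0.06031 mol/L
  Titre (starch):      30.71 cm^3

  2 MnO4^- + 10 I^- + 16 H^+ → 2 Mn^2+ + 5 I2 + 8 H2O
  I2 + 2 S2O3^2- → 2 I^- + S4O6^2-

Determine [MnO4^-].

0.01885 mol/L

n(S2O3^2-) = 0.03071 × 0.06031 = 1.852 × 10^-3 mol
n(I2) = n(S2O3^2-)/2 = 9.261 × 10^-4 mol
From the 2:5 ratio, n(MnO4^-) in the aliquot = 2/5 × 9.261 × 10^-4 = 3.704 × 10^-4 mol
[MnO4^-] = 3.704 × 10^-4 / 0.01965 = 0.01885 mol/L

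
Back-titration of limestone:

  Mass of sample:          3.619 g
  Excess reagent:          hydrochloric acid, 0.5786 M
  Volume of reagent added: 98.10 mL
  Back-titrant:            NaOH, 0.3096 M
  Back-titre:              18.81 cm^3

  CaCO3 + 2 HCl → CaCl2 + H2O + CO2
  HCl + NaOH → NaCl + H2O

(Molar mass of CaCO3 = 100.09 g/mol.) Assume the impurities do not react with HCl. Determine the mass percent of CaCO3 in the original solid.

70.44 %

n(HCl) added = 0.09810 × 0.5786 = 0.05676 mol
n(NaOH) used in back-titration = 0.01881 × 0.3096 = 5.824 × 10^-3 mol
n(HCl) left over = 5.824 × 10^-3 mol (1:1 ratio)
n(HCl) consumed by analyte = 0.05676 − 5.824 × 10^-3 = 0.05094 mol
From the 1:2 ratio, n(CaCO3) = 1/2 × 0.05094 = 0.02547 mol
mass of CaCO3 = 0.02547 × 100.09 = 2.549 g
% CaCO3 = 2.549 / 3.619 × 100 = 70.44 %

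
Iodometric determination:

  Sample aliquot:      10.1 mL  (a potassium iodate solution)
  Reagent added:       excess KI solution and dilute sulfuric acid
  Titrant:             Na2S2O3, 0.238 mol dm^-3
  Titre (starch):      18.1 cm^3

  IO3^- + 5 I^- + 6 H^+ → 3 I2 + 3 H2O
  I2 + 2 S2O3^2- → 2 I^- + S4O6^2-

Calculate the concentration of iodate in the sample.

0.0711 mol/L

n(S2O3^2-) = 0.0181 × 0.238 = 4.31 × 10^-3 mol
n(I2) = n(S2O3^2-)/2 = 2.15 × 10^-3 mol
From the 1:3 ratio, n(IO3^-) in the aliquot = 1/3 × 2.15 × 10^-3 = 7.18 × 10^-4 mol
[IO3^-] = 7.18 × 10^-4 / 0.0101 = 0.0711 mol/L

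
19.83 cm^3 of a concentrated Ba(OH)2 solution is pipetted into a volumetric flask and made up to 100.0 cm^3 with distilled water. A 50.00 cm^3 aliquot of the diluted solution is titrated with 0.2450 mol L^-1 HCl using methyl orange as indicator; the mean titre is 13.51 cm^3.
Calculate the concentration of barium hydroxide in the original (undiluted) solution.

0.1669 mol/L

Ba(OH)2 + 2 HCl → BaCl2 + 2 H2O
n(HCl) = 0.01351 × 0.2450 = 3.310 × 10^-3 mol
From the 1:2 ratio, n(Ba(OH)2) in the aliquot = 1/2 × 3.310 × 10^-3 = 1.655 × 10^-3 mol
[Ba(OH)2]_dilute = 1.655 × 10^-3 / 0.05000 = 0.03310 mol/L
Dilution factor = 100.0 / 19.83 = 5.043
[Ba(OH)2]_stock = 0.03310 × 5.043 = 0.1669 mol/L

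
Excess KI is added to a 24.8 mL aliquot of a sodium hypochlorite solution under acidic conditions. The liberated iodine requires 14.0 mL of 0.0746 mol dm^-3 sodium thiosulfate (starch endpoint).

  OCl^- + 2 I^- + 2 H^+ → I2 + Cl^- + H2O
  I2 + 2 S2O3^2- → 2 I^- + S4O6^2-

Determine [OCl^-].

n(S2O3^2-) = 0.0140 × 0.0746 = 1.04 × 10^-3 mol
n(I2) = n(S2O3^2-)/2 = 5.22 × 10^-4 mol
n(OCl^-) in the aliquot = 5.22 × 10^-4 mol (1:1 ratio)
[OCl^-] = 5.22 × 10^-4 / 0.0248 = 0.0211 mol/L

0.0211 mol/L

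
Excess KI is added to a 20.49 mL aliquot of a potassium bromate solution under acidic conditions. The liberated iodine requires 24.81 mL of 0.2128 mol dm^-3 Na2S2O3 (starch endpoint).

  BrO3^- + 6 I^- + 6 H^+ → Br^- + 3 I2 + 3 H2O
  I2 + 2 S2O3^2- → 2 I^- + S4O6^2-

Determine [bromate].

0.04294 mol/L

n(S2O3^2-) = 0.02481 × 0.2128 = 5.280 × 10^-3 mol
n(I2) = n(S2O3^2-)/2 = 2.640 × 10^-3 mol
From the 1:3 ratio, n(BrO3^-) in the aliquot = 1/3 × 2.640 × 10^-3 = 8.799 × 10^-4 mol
[BrO3^-] = 8.799 × 10^-4 / 0.02049 = 0.04294 mol/L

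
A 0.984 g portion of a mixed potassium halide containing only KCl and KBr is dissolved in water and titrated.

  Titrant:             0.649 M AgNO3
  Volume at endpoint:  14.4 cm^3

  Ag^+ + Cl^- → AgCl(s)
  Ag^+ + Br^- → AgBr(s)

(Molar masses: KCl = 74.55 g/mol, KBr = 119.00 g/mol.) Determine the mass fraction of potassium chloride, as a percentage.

21.8 %

n(AgNO3) = 0.0144 × 0.649 = 9.35 × 10^-3 mol
Let x = n(KCl), y = n(KBr).
Titrant: 1x + 1y = 9.35 × 10^-3;  mass: 74.55x + 119.00y = 0.984
Solving, x = 2.88 × 10^-3 mol, y = 6.46 × 10^-3 mol
mass of KCl = 2.88 × 10^-3 × 74.55 = 0.215 g
% KCl = 0.215 / 0.984 × 100 = 21.8 %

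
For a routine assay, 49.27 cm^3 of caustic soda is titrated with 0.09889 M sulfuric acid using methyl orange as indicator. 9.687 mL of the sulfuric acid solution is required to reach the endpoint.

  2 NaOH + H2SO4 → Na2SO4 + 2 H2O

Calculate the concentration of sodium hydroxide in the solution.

0.03889 M

n(H2SO4) = 0.009687 L × 0.09889 mol/L = 9.579 × 10^-4 mol
From the 2:1 mole ratio, n(NaOH) = 2/1 × 9.579 × 10^-4 = 1.916 × 10^-3 mol
[NaOH] = 1.916 × 10^-3 mol / 0.04927 L = 0.03889 mol/L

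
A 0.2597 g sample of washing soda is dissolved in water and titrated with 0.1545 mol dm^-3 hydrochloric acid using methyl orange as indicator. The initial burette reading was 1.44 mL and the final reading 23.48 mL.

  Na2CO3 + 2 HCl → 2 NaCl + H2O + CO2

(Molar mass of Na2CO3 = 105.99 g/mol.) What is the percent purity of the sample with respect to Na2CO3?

n(HCl) = 0.02204 L × 0.1545 mol/L = 3.405 × 10^-3 mol
From the 1:2 ratio, n(Na2CO3) = 1/2 × 3.405 × 10^-3 = 1.703 × 10^-3 mol
mass of Na2CO3 = 1.703 × 10^-3 × 105.99 g/mol = 0.1805 g
% Na2CO3 = 0.1805 / 0.2597 × 100 = 69.49 %

69.49 %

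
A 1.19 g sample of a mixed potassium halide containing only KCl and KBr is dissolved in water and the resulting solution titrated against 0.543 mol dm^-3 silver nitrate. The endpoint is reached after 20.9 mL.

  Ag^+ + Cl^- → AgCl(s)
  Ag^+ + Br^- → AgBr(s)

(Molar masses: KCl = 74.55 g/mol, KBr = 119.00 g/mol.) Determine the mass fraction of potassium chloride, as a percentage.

22.6 %

n(AgNO3) = 0.0209 × 0.543 = 0.0113 mol
Let x = n(KCl), y = n(KBr).
Titrant: 1x + 1y = 0.0113;  mass: 74.55x + 119.00y = 1.19
Solving, x = 3.61 × 10^-3 mol, y = 7.74 × 10^-3 mol
mass of KCl = 3.61 × 10^-3 × 74.55 = 0.269 g
% KCl = 0.269 / 1.19 × 100 = 22.6 %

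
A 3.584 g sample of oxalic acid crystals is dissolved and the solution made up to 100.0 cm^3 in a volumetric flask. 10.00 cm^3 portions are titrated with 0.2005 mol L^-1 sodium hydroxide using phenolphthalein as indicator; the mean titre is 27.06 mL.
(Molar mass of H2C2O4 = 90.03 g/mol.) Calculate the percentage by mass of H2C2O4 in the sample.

H2C2O4 + 2 NaOH → Na2C2O4 + 2 H2O
n(NaOH) per titration = 0.02706 × 0.2005 = 5.426 × 10^-3 mol
From the 1:2 ratio, n(H2C2O4) in each aliquot = 1/2 × 5.426 × 10^-3 = 2.713 × 10^-3 mol
n(H2C2O4) in the whole flask = 2.713 × 10^-3 × 100.0/10.00 = 0.02713 mol
mass of H2C2O4 = 0.02713 × 90.03 = 2.442 g
% H2C2O4 = 2.442 / 3.584 × 100 = 68.14 %

68.14 %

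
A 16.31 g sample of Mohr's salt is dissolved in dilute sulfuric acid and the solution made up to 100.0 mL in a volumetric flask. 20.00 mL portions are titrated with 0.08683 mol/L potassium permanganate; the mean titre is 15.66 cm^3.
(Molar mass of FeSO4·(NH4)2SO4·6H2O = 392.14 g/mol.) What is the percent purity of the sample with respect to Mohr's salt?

81.73 %

MnO4^- + 5 Fe^2+ + 8 H^+ → Mn^2+ + 5 Fe^3+ + 4 H2O
n(KMnO4) per titration = 0.01566 × 0.08683 = 1.360 × 10^-3 mol
From the 5:1 ratio, n(FeSO4·(NH4)2SO4·6H2O) in each aliquot = 5/1 × 1.360 × 10^-3 = 6.799 × 10^-3 mol
n(FeSO4·(NH4)2SO4·6H2O) in the whole flask = 6.799 × 10^-3 × 100.0/20.00 = 0.03399 mol
mass of FeSO4·(NH4)2SO4·6H2O = 0.03399 × 392.14 = 13.33 g
% FeSO4·(NH4)2SO4·6H2O = 13.33 / 16.31 × 100 = 81.73 %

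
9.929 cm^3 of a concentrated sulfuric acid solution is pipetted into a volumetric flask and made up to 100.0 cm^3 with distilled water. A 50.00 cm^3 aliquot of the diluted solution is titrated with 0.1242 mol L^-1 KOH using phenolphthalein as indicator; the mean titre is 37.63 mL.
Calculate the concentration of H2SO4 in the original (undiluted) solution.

H2SO4 + 2 KOH → K2SO4 + 2 H2O
n(KOH) = 0.03763 × 0.1242 = 4.674 × 10^-3 mol
From the 1:2 ratio, n(H2SO4) in the aliquot = 1/2 × 4.674 × 10^-3 = 2.337 × 10^-3 mol
[H2SO4]_dilute = 2.337 × 10^-3 / 0.05000 = 0.04674 mol/L
Dilution factor = 100.0 / 9.929 = 10.07
[H2SO4]_stock = 0.04674 × 10.07 = 0.4707 mol/L

0.4707 mol/L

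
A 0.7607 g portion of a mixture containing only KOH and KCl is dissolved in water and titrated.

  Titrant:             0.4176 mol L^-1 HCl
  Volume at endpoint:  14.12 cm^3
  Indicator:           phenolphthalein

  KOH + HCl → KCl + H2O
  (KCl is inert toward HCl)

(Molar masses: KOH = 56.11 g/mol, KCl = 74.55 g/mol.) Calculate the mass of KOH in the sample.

n(HCl) = 0.01412 × 0.4176 = 5.897 × 10^-3 mol
Let x = n(KOH), y = n(KCl).
Titrant: 1x = 5.897 × 10^-3;  mass: 56.11x + 74.55y = 0.7607
Solving, x = 5.897 × 10^-3 mol, y = 5.766 × 10^-3 mol
mass of KOH = 5.897 × 10^-3 × 56.11 = 0.3309 g

0.3309 g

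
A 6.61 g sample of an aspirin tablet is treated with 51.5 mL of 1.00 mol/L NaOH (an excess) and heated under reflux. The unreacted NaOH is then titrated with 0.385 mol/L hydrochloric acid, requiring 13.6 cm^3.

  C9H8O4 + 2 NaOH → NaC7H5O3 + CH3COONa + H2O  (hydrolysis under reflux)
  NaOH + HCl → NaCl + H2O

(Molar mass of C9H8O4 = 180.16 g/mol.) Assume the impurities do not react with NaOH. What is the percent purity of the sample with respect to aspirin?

n(NaOH) added = 0.0515 × 1.00 = 0.0515 mol
n(HCl) used in back-titration = 0.0136 × 0.385 = 5.24 × 10^-3 mol
n(NaOH) left over = 5.24 × 10^-3 mol (1:1 ratio)
n(NaOH) consumed by analyte = 0.0515 − 5.24 × 10^-3 = 0.0463 mol
From the 1:2 ratio, n(C9H8O4) = 1/2 × 0.0463 = 0.0231 mol
mass of C9H8O4 = 0.0231 × 180.16 = 4.17 g
% C9H8O4 = 4.17 / 6.61 × 100 = 63.0 %

63.0 %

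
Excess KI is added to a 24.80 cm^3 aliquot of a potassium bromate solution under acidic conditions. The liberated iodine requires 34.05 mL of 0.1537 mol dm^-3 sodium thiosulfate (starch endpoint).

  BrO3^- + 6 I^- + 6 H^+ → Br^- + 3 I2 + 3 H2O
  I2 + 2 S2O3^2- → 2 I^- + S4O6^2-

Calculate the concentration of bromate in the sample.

n(S2O3^2-) = 0.03405 × 0.1537 = 5.233 × 10^-3 mol
n(I2) = n(S2O3^2-)/2 = 2.617 × 10^-3 mol
From the 1:3 ratio, n(BrO3^-) in the aliquot = 1/3 × 2.617 × 10^-3 = 8.722 × 10^-4 mol
[BrO3^-] = 8.722 × 10^-4 / 0.02480 = 0.03517 mol/L

0.03517 mol/L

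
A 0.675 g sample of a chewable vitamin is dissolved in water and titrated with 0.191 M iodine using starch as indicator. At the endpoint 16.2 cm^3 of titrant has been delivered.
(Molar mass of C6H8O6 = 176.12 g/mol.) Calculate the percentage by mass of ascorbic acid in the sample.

C6H8O6 + I2 → C6H6O6 + 2 HI
n(I2) = 0.0162 L × 0.191 mol/L = 3.09 × 10^-3 mol
n(C6H8O6) = 3.09 × 10^-3 mol (1:1 ratio)
mass of C6H8O6 = 3.09 × 10^-3 × 176.12 g/mol = 0.545 g
% C6H8O6 = 0.545 / 0.675 × 100 = 80.7 %

80.7 %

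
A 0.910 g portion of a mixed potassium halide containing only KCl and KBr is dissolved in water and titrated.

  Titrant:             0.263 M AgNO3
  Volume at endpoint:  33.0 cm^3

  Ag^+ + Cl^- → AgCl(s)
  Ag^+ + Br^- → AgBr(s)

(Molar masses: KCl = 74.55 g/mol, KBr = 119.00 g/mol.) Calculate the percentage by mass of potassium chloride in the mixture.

n(AgNO3) = 0.0330 × 0.263 = 8.68 × 10^-3 mol
Let x = n(KCl), y = n(KBr).
Titrant: 1x + 1y = 8.68 × 10^-3;  mass: 74.55x + 119.00y = 0.910
Solving, x = 2.76 × 10^-3 mol, y = 5.92 × 10^-3 mol
mass of KCl = 2.76 × 10^-3 × 74.55 = 0.206 g
% KCl = 0.206 / 0.910 × 100 = 22.6 %

22.6 %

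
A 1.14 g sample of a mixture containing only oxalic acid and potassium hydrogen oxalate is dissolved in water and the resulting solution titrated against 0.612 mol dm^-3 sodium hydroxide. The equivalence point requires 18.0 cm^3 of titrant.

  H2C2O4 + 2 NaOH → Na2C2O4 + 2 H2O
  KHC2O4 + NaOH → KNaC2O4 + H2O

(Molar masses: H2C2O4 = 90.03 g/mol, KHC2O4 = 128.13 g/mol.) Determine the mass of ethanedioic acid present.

0.147 g

n(NaOH) = 0.0180 × 0.612 = 0.0110 mol
Let x = n(H2C2O4), y = n(KHC2O4).
Titrant: 2x + 1y = 0.0110;  mass: 90.03x + 128.13y = 1.14
Solving, x = 1.63 × 10^-3 mol, y = 7.75 × 10^-3 mol
mass of H2C2O4 = 1.63 × 10^-3 × 90.03 = 0.147 g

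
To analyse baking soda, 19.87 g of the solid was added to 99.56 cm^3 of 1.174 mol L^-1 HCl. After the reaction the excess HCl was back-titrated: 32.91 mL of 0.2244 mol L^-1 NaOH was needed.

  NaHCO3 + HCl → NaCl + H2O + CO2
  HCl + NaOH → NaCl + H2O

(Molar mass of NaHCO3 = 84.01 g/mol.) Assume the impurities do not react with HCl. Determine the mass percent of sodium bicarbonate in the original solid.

46.30 %

n(HCl) added = 0.09956 × 1.174 = 0.1169 mol
n(NaOH) used in back-titration = 0.03291 × 0.2244 = 7.385 × 10^-3 mol
n(HCl) left over = 7.385 × 10^-3 mol (1:1 ratio)
n(HCl) consumed by analyte = 0.1169 − 7.385 × 10^-3 = 0.1095 mol
n(NaHCO3) = 0.1095 mol (1:1 ratio)
mass of NaHCO3 = 0.1095 × 84.01 = 9.199 g
% NaHCO3 = 9.199 / 19.87 × 100 = 46.30 %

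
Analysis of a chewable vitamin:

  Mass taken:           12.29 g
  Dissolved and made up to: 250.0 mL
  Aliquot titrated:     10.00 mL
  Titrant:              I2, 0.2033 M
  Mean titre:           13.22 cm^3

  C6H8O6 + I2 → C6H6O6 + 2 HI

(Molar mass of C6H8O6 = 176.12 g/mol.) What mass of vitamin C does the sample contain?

n(I2) per titration = 0.01322 × 0.2033 = 2.688 × 10^-3 mol
n(C6H8O6) in each aliquot = 2.688 × 10^-3 mol (1:1 ratio)
n(C6H8O6) in the whole flask = 2.688 × 10^-3 × 250.0/10.00 = 0.06719 mol
mass of C6H8O6 = 0.06719 × 176.12 = 11.83 g

11.83 g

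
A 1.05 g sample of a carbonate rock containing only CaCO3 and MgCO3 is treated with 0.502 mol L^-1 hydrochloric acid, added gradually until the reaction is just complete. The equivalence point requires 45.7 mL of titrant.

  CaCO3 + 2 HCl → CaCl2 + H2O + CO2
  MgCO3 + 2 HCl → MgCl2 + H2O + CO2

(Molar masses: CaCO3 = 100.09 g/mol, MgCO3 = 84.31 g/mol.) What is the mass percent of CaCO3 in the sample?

50.1 %

n(HCl) = 0.0457 × 0.502 = 0.0229 mol
Let x = n(CaCO3), y = n(MgCO3).
Titrant: 2x + 2y = 0.0229;  mass: 100.09x + 84.31y = 1.05
Solving, x = 5.25 × 10^-3 mol, y = 6.22 × 10^-3 mol
mass of CaCO3 = 5.25 × 10^-3 × 100.09 = 0.526 g
% CaCO3 = 0.526 / 1.05 × 100 = 50.1 %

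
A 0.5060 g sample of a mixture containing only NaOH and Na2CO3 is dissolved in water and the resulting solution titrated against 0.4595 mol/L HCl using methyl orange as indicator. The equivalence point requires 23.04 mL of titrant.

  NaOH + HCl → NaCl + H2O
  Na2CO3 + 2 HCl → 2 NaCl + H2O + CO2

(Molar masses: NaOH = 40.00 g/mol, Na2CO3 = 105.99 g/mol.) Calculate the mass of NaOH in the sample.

n(HCl) = 0.02304 × 0.4595 = 0.01059 mol
Let x = n(NaOH), y = n(Na2CO3).
Titrant: 1x + 2y = 0.01059;  mass: 40.00x + 105.99y = 0.5060
Solving, x = 4.236 × 10^-3 mol, y = 3.175 × 10^-3 mol
mass of NaOH = 4.236 × 10^-3 × 40.00 = 0.1695 g

0.1695 g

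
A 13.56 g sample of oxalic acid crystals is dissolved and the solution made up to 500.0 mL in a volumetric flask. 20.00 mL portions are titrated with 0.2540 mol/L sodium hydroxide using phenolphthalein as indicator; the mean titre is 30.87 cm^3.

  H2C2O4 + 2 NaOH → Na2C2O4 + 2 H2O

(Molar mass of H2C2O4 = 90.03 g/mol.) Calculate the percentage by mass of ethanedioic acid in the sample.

n(NaOH) per titration = 0.03087 × 0.2540 = 7.841 × 10^-3 mol
From the 1:2 ratio, n(H2C2O4) in each aliquot = 1/2 × 7.841 × 10^-3 = 3.920 × 10^-3 mol
n(H2C2O4) in the whole flask = 3.920 × 10^-3 × 500.0/20.00 = 0.09801 mol
mass of H2C2O4 = 0.09801 × 90.03 = 8.824 g
% H2C2O4 = 8.824 / 13.56 × 100 = 65.07 %

65.07 %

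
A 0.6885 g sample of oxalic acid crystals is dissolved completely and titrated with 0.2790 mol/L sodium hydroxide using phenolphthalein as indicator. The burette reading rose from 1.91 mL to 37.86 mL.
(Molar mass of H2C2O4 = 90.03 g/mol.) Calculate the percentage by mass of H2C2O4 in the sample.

H2C2O4 + 2 NaOH → Na2C2O4 + 2 H2O
n(NaOH) = 0.03595 L × 0.2790 mol/L = 0.01003 mol
From the 1:2 ratio, n(H2C2O4) = 1/2 × 0.01003 = 5.015 × 10^-3 mol
mass of H2C2O4 = 5.015 × 10^-3 × 90.03 g/mol = 0.4515 g
% H2C2O4 = 0.4515 / 0.6885 × 100 = 65.58 %

65.58 %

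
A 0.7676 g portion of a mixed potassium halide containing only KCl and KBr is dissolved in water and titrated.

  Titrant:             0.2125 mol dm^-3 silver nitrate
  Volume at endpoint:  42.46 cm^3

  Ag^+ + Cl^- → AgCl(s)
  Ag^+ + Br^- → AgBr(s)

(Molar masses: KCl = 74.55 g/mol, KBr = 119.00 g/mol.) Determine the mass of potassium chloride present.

0.5134 g

n(AgNO3) = 0.04246 × 0.2125 = 9.023 × 10^-3 mol
Let x = n(KCl), y = n(KBr).
Titrant: 1x + 1y = 9.023 × 10^-3;  mass: 74.55x + 119.00y = 0.7676
Solving, x = 6.887 × 10^-3 mol, y = 2.136 × 10^-3 mol
mass of KCl = 6.887 × 10^-3 × 74.55 = 0.5134 g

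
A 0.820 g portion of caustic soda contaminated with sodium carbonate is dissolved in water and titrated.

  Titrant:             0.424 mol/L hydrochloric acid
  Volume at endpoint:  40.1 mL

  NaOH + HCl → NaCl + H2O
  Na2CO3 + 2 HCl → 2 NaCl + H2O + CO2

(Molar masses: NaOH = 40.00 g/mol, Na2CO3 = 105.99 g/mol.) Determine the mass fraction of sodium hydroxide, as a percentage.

n(HCl) = 0.0401 × 0.424 = 0.0170 mol
Let x = n(NaOH), y = n(Na2CO3).
Titrant: 1x + 2y = 0.0170;  mass: 40.00x + 105.99y = 0.820
Solving, x = 6.24 × 10^-3 mol, y = 5.38 × 10^-3 mol
mass of NaOH = 6.24 × 10^-3 × 40.00 = 0.249 g
% NaOH = 0.249 / 0.820 × 100 = 30.4 %

30.4 %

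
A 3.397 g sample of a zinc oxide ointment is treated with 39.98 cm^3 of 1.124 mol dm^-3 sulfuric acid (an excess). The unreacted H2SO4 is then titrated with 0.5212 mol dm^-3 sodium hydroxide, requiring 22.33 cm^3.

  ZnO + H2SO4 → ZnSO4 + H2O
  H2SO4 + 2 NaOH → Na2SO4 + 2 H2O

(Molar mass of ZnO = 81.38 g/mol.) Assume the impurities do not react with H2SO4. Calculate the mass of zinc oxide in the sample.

n(H2SO4) added = 0.03998 × 1.124 = 0.04494 mol
n(NaOH) used in back-titration = 0.02233 × 0.5212 = 0.01164 mol
From the 1:2 ratio, n(H2SO4) left over = 1/2 × 0.01164 = 5.819 × 10^-3 mol
n(H2SO4) consumed by analyte = 0.04494 − 5.819 × 10^-3 = 0.03912 mol
n(ZnO) = 0.03912 mol (1:1 ratio)
mass of ZnO = 0.03912 × 81.38 = 3.183 g

3.183 g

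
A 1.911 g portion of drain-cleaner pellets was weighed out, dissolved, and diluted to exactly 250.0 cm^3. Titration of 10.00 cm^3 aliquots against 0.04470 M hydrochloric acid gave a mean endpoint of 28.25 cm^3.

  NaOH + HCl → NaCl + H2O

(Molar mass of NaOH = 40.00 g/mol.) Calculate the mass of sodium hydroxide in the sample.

n(HCl) per titration = 0.02825 × 0.04470 = 1.263 × 10^-3 mol
n(NaOH) in each aliquot = 1.263 × 10^-3 mol (1:1 ratio)
n(NaOH) in the whole flask = 1.263 × 10^-3 × 250.0/10.00 = 0.03157 mol
mass of NaOH = 0.03157 × 40.00 = 1.263 g

1.263 g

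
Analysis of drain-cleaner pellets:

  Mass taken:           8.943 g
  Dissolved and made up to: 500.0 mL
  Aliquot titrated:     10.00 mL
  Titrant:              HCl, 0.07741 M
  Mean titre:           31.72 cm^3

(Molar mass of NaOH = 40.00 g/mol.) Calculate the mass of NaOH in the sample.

4.911 g

NaOH + HCl → NaCl + H2O
n(HCl) per titration = 0.03172 × 0.07741 = 2.455 × 10^-3 mol
n(NaOH) in each aliquot = 2.455 × 10^-3 mol (1:1 ratio)
n(NaOH) in the whole flask = 2.455 × 10^-3 × 500.0/10.00 = 0.1228 mol
mass of NaOH = 0.1228 × 40.00 = 4.911 g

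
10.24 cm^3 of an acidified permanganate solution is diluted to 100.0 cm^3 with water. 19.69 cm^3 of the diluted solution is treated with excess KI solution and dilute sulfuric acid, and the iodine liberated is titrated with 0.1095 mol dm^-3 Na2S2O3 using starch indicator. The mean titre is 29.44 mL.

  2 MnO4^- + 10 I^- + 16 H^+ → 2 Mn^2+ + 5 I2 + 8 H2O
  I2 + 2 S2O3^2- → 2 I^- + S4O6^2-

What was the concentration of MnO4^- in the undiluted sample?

0.3198 mol/L

n(S2O3^2-) = 0.02944 × 0.1095 = 3.224 × 10^-3 mol
n(I2) = n(S2O3^2-)/2 = 1.612 × 10^-3 mol
From the 2:5 ratio, n(MnO4^-) in the aliquot = 2/5 × 1.612 × 10^-3 = 6.447 × 10^-4 mol
[MnO4^-]_dilute = 6.447 × 10^-4 / 0.01969 = 0.03274 mol/L
[MnO4^-]_original = 0.03274 × 100.0/10.24 = 0.3198 mol/L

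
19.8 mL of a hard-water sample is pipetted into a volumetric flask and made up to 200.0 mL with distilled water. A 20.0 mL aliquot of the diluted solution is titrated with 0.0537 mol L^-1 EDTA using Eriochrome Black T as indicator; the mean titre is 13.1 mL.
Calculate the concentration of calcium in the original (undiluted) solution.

0.355 mol/L

Ca^2+ + EDTA^4- → [Ca(EDTA)]^2-
n(EDTA) = 0.0131 × 0.0537 = 7.03 × 10^-4 mol
n(Ca2+) in the aliquot = 7.03 × 10^-4 mol (1:1 ratio)
[Ca2+]_dilute = 7.03 × 10^-4 / 0.0200 = 0.0352 mol/L
Dilution factor = 200.0 / 19.8 = 10.10
[Ca2+]_stock = 0.0352 × 10.10 = 0.355 mol/L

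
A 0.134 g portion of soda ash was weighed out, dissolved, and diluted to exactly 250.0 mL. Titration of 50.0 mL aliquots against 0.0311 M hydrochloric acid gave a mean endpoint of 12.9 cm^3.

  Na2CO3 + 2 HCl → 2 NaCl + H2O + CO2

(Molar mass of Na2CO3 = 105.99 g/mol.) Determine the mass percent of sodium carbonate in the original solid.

79.3 %

n(HCl) per titration = 0.0129 × 0.0311 = 4.01 × 10^-4 mol
From the 1:2 ratio, n(Na2CO3) in each aliquot = 1/2 × 4.01 × 10^-4 = 2.01 × 10^-4 mol
n(Na2CO3) in the whole flask = 2.01 × 10^-4 × 250.0/50.0 = 1.00 × 10^-3 mol
mass of Na2CO3 = 1.00 × 10^-3 × 105.99 = 0.106 g
% Na2CO3 = 0.106 / 0.134 × 100 = 79.3 %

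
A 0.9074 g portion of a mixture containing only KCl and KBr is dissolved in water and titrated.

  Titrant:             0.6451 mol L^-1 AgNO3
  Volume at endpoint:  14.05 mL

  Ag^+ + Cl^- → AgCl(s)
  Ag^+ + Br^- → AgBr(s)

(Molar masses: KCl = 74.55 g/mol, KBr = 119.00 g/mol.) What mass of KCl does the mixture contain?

n(AgNO3) = 0.01405 × 0.6451 = 9.064 × 10^-3 mol
Let x = n(KCl), y = n(KBr).
Titrant: 1x + 1y = 9.064 × 10^-3;  mass: 74.55x + 119.00y = 0.9074
Solving, x = 3.851 × 10^-3 mol, y = 5.213 × 10^-3 mol
mass of KCl = 3.851 × 10^-3 × 74.55 = 0.2871 g

0.2871 g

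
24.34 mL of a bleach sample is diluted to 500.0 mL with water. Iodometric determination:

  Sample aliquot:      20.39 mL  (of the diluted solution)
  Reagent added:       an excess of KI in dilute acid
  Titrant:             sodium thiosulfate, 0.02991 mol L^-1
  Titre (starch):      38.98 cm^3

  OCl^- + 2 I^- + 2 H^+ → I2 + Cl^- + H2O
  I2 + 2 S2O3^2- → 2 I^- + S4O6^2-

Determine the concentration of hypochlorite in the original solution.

0.5873 mol/L

n(S2O3^2-) = 0.03898 × 0.02991 = 1.166 × 10^-3 mol
n(I2) = n(S2O3^2-)/2 = 5.829 × 10^-4 mol
n(OCl^-) in the aliquot = 5.829 × 10^-4 mol (1:1 ratio)
[OCl^-]_dilute = 5.829 × 10^-4 / 0.02039 = 0.02859 mol/L
[OCl^-]_original = 0.02859 × 500.0/24.34 = 0.5873 mol/L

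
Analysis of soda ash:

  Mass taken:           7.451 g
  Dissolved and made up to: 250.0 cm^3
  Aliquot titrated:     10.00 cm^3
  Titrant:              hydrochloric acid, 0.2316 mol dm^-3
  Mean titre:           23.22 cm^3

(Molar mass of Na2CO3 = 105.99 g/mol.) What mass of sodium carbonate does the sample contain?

Na2CO3 + 2 HCl → 2 NaCl + H2O + CO2
n(HCl) per titration = 0.02322 × 0.2316 = 5.378 × 10^-3 mol
From the 1:2 ratio, n(Na2CO3) in each aliquot = 1/2 × 5.378 × 10^-3 = 2.689 × 10^-3 mol
n(Na2CO3) in the whole flask = 2.689 × 10^-3 × 250.0/10.00 = 0.06722 mol
mass of Na2CO3 = 0.06722 × 105.99 = 7.125 g

7.125 g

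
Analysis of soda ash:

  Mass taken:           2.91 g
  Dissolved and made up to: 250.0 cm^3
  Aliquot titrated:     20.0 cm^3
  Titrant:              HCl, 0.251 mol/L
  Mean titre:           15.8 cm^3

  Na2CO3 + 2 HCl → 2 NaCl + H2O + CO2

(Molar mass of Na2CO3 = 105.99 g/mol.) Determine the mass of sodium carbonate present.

n(HCl) per titration = 0.0158 × 0.251 = 3.97 × 10^-3 mol
From the 1:2 ratio, n(Na2CO3) in each aliquot = 1/2 × 3.97 × 10^-3 = 1.98 × 10^-3 mol
n(Na2CO3) in the whole flask = 1.98 × 10^-3 × 250.0/20.0 = 0.0248 mol
mass of Na2CO3 = 0.0248 × 105.99 = 2.63 g

2.63 g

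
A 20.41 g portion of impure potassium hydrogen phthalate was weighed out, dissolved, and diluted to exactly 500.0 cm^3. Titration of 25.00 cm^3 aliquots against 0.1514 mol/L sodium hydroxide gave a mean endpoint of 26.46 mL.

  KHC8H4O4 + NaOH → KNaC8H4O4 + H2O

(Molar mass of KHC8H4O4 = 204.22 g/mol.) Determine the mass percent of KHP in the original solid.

n(NaOH) per titration = 0.02646 × 0.1514 = 4.006 × 10^-3 mol
n(KHC8H4O4) in each aliquot = 4.006 × 10^-3 mol (1:1 ratio)
n(KHC8H4O4) in the whole flask = 4.006 × 10^-3 × 500.0/25.00 = 0.08012 mol
mass of KHC8H4O4 = 0.08012 × 204.22 = 16.36 g
% KHC8H4O4 = 16.36 / 20.41 × 100 = 80.17 %

80.17 %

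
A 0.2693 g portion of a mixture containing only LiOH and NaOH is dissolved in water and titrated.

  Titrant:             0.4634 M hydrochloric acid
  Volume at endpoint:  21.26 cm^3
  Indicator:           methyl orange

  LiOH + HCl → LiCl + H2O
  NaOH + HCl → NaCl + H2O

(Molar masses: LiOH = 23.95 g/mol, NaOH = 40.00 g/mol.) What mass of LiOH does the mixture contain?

0.1862 g

n(HCl) = 0.02126 × 0.4634 = 9.852 × 10^-3 mol
Let x = n(LiOH), y = n(NaOH).
Titrant: 1x + 1y = 9.852 × 10^-3;  mass: 23.95x + 40.00y = 0.2693
Solving, x = 7.774 × 10^-3 mol, y = 2.078 × 10^-3 mol
mass of LiOH = 7.774 × 10^-3 × 23.95 = 0.1862 g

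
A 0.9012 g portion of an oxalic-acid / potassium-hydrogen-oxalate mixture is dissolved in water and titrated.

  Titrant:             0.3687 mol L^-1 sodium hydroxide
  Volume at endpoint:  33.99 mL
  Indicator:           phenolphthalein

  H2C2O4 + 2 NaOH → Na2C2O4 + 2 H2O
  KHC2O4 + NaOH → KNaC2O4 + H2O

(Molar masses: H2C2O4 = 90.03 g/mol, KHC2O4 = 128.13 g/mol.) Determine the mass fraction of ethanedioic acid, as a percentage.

n(NaOH) = 0.03399 × 0.3687 = 0.01253 mol
Let x = n(H2C2O4), y = n(KHC2O4).
Titrant: 2x + 1y = 0.01253;  mass: 90.03x + 128.13y = 0.9012
Solving, x = 4.238 × 10^-3 mol, y = 4.055 × 10^-3 mol
mass of H2C2O4 = 4.238 × 10^-3 × 90.03 = 0.3816 g
% H2C2O4 = 0.3816 / 0.9012 × 100 = 42.34 %

42.34 %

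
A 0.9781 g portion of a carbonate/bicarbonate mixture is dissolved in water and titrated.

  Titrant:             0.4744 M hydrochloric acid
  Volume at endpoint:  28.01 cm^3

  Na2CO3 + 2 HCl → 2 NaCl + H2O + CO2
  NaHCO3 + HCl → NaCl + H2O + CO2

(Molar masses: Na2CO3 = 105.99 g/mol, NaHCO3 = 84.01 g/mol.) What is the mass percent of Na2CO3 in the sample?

24.15 %

n(HCl) = 0.02801 × 0.4744 = 0.01329 mol
Let x = n(Na2CO3), y = n(NaHCO3).
Titrant: 2x + 1y = 0.01329;  mass: 105.99x + 84.01y = 0.9781
Solving, x = 2.228 × 10^-3 mol, y = 8.831 × 10^-3 mol
mass of Na2CO3 = 2.228 × 10^-3 × 105.99 = 0.2362 g
% Na2CO3 = 0.2362 / 0.9781 × 100 = 24.15 %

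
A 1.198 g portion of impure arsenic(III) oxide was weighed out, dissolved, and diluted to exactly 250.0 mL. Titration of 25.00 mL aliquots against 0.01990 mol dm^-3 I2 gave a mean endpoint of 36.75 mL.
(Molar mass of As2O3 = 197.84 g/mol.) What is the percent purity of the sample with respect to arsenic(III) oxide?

As2O3 + 2 I2 + 2 H2O → As2O5 + 4 HI
n(I2) per titration = 0.03675 × 0.01990 = 7.313 × 10^-4 mol
From the 1:2 ratio, n(As2O3) in each aliquot = 1/2 × 7.313 × 10^-4 = 3.657 × 10^-4 mol
n(As2O3) in the whole flask = 3.657 × 10^-4 × 250.0/25.00 = 3.657 × 10^-3 mol
mass of As2O3 = 3.657 × 10^-3 × 197.84 = 0.7234 g
% As2O3 = 0.7234 / 1.198 × 100 = 60.39 %

60.39 %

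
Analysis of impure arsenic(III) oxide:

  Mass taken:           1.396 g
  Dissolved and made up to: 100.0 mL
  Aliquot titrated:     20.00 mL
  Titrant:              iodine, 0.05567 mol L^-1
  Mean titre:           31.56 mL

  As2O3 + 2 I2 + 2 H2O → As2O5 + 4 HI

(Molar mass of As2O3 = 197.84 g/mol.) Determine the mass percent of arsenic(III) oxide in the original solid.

n(I2) per titration = 0.03156 × 0.05567 = 1.757 × 10^-3 mol
From the 1:2 ratio, n(As2O3) in each aliquot = 1/2 × 1.757 × 10^-3 = 8.785 × 10^-4 mol
n(As2O3) in the whole flask = 8.785 × 10^-4 × 100.0/20.00 = 4.392 × 10^-3 mol
mass of As2O3 = 4.392 × 10^-3 × 197.84 = 0.8690 g
% As2O3 = 0.8690 / 1.396 × 100 = 62.25 %

62.25 %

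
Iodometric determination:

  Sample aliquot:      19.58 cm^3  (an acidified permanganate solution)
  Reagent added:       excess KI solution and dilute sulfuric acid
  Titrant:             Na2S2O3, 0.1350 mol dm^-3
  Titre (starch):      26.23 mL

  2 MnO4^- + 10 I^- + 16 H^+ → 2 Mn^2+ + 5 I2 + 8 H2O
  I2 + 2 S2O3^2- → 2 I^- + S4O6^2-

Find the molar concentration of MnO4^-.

n(S2O3^2-) = 0.02623 × 0.1350 = 3.541 × 10^-3 mol
n(I2) = n(S2O3^2-)/2 = 1.771 × 10^-3 mol
From the 2:5 ratio, n(MnO4^-) in the aliquot = 2/5 × 1.771 × 10^-3 = 7.082 × 10^-4 mol
[MnO4^-] = 7.082 × 10^-4 / 0.01958 = 0.03617 mol/L

0.03617 mol/L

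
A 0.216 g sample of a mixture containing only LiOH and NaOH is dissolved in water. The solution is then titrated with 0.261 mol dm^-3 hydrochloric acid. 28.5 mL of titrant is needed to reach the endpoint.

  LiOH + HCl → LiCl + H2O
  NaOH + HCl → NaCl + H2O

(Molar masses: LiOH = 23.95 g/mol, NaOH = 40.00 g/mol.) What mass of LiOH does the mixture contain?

n(HCl) = 0.0285 × 0.261 = 7.44 × 10^-3 mol
Let x = n(LiOH), y = n(NaOH).
Titrant: 1x + 1y = 7.44 × 10^-3;  mass: 23.95x + 40.00y = 0.216
Solving, x = 5.08 × 10^-3 mol, y = 2.36 × 10^-3 mol
mass of LiOH = 5.08 × 10^-3 × 23.95 = 0.122 g

0.122 g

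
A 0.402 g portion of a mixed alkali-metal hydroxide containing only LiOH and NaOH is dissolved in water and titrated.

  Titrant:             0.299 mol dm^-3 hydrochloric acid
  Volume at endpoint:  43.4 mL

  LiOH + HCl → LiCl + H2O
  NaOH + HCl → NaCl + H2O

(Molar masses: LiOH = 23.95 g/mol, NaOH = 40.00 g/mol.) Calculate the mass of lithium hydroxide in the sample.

n(HCl) = 0.0434 × 0.299 = 0.0130 mol
Let x = n(LiOH), y = n(NaOH).
Titrant: 1x + 1y = 0.0130;  mass: 23.95x + 40.00y = 0.402
Solving, x = 7.29 × 10^-3 mol, y = 5.68 × 10^-3 mol
mass of LiOH = 7.29 × 10^-3 × 23.95 = 0.175 g

0.175 g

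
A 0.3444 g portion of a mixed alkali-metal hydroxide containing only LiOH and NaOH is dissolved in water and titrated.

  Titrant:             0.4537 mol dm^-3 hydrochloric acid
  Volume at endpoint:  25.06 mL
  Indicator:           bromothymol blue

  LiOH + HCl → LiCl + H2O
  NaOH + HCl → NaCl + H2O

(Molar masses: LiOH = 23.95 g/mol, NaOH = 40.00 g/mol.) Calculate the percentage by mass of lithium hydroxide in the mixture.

n(HCl) = 0.02506 × 0.4537 = 0.01137 mol
Let x = n(LiOH), y = n(NaOH).
Titrant: 1x + 1y = 0.01137;  mass: 23.95x + 40.00y = 0.3444
Solving, x = 6.878 × 10^-3 mol, y = 4.492 × 10^-3 mol
mass of LiOH = 6.878 × 10^-3 × 23.95 = 0.1647 g
% LiOH = 0.1647 / 0.3444 × 100 = 47.83 %

47.83 %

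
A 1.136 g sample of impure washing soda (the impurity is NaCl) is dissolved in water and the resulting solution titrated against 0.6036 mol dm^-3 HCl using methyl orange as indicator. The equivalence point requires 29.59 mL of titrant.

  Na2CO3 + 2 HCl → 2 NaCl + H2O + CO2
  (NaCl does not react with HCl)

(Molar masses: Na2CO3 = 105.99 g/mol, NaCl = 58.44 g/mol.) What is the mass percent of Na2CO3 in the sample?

n(HCl) = 0.02959 × 0.6036 = 0.01786 mol
Let x = n(Na2CO3), y = n(NaCl).
Titrant: 2x = 0.01786;  mass: 105.99x + 58.44y = 1.136
Solving, x = 8.930 × 10^-3 mol, y = 3.242 × 10^-3 mol
mass of Na2CO3 = 8.930 × 10^-3 × 105.99 = 0.9465 g
% Na2CO3 = 0.9465 / 1.136 × 100 = 83.32 %

83.32 %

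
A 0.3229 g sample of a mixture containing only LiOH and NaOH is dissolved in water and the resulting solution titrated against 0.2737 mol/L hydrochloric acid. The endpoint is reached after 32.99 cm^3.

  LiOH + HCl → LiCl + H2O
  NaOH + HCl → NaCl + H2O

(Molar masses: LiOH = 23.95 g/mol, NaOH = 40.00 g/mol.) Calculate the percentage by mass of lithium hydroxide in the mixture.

n(HCl) = 0.03299 × 0.2737 = 9.029 × 10^-3 mol
Let x = n(LiOH), y = n(NaOH).
Titrant: 1x + 1y = 9.029 × 10^-3;  mass: 23.95x + 40.00y = 0.3229
Solving, x = 2.385 × 10^-3 mol, y = 6.645 × 10^-3 mol
mass of LiOH = 2.385 × 10^-3 × 23.95 = 0.05711 g
% LiOH = 0.05711 / 0.3229 × 100 = 17.69 %

17.69 %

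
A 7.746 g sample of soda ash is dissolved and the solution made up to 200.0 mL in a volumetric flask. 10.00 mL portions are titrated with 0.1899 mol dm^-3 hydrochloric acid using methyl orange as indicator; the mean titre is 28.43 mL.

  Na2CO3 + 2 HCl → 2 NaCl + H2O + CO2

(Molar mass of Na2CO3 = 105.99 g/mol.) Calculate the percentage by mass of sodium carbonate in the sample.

n(HCl) per titration = 0.02843 × 0.1899 = 5.399 × 10^-3 mol
From the 1:2 ratio, n(Na2CO3) in each aliquot = 1/2 × 5.399 × 10^-3 = 2.699 × 10^-3 mol
n(Na2CO3) in the whole flask = 2.699 × 10^-3 × 200.0/10.00 = 0.05399 mol
mass of Na2CO3 = 0.05399 × 105.99 = 5.722 g
% Na2CO3 = 5.722 / 7.746 × 100 = 73.87 %

73.87 %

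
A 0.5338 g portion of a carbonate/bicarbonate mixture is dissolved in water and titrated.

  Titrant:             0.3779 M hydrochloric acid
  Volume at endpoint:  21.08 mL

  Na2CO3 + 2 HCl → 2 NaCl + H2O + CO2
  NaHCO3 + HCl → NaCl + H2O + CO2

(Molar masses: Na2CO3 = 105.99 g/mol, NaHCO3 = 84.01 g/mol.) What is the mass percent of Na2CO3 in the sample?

n(HCl) = 0.02108 × 0.3779 = 7.966 × 10^-3 mol
Let x = n(Na2CO3), y = n(NaHCO3).
Titrant: 2x + 1y = 7.966 × 10^-3;  mass: 105.99x + 84.01y = 0.5338
Solving, x = 2.183 × 10^-3 mol, y = 3.599 × 10^-3 mol
mass of Na2CO3 = 2.183 × 10^-3 × 105.99 = 0.2314 g
% Na2CO3 = 0.2314 / 0.5338 × 100 = 43.35 %

43.35 %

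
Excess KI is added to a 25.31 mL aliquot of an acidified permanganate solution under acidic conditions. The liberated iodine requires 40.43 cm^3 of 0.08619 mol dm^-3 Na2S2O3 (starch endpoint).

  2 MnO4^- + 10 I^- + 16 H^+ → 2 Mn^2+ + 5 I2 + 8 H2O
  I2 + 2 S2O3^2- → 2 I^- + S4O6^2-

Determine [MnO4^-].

n(S2O3^2-) = 0.04043 × 0.08619 = 3.485 × 10^-3 mol
n(I2) = n(S2O3^2-)/2 = 1.742 × 10^-3 mol
From the 2:5 ratio, n(MnO4^-) in the aliquot = 2/5 × 1.742 × 10^-3 = 6.969 × 10^-4 mol
[MnO4^-] = 6.969 × 10^-4 / 0.02531 = 0.02754 mol/L

0.02754 mol/L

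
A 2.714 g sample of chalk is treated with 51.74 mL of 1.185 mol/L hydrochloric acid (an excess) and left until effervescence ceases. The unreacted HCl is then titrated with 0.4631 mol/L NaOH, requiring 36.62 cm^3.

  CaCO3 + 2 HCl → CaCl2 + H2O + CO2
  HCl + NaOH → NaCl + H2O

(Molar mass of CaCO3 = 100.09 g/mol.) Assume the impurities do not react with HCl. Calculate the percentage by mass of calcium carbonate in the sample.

81.79 %

n(HCl) added = 0.05174 × 1.185 = 0.06131 mol
n(NaOH) used in back-titration = 0.03662 × 0.4631 = 0.01696 mol
n(HCl) left over = 0.01696 mol (1:1 ratio)
n(HCl) consumed by analyte = 0.06131 − 0.01696 = 0.04435 mol
From the 1:2 ratio, n(CaCO3) = 1/2 × 0.04435 = 0.02218 mol
mass of CaCO3 = 0.02218 × 100.09 = 2.220 g
% CaCO3 = 2.220 / 2.714 × 100 = 81.79 %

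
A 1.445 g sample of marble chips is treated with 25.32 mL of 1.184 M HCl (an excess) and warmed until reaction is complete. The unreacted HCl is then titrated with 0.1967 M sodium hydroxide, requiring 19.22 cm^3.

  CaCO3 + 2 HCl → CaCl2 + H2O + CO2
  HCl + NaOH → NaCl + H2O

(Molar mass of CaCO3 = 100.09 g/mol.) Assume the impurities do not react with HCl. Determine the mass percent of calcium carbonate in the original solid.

90.73 %

n(HCl) added = 0.02532 × 1.184 = 0.02998 mol
n(NaOH) used in back-titration = 0.01922 × 0.1967 = 3.781 × 10^-3 mol
n(HCl) left over = 3.781 × 10^-3 mol (1:1 ratio)
n(HCl) consumed by analyte = 0.02998 − 3.781 × 10^-3 = 0.02620 mol
From the 1:2 ratio, n(CaCO3) = 1/2 × 0.02620 = 0.01310 mol
mass of CaCO3 = 0.01310 × 100.09 = 1.311 g
% CaCO3 = 1.311 / 1.445 × 100 = 90.73 %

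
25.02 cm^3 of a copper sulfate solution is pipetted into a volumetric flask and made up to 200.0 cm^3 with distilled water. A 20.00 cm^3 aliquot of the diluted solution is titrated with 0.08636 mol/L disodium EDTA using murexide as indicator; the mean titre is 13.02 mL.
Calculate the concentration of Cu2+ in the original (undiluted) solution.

0.4494 mol/L

Cu^2+ + EDTA^4- → [Cu(EDTA)]^2-
n(EDTA) = 0.01302 × 0.08636 = 1.124 × 10^-3 mol
n(Cu2+) in the aliquot = 1.124 × 10^-3 mol (1:1 ratio)
[Cu2+]_dilute = 1.124 × 10^-3 / 0.02000 = 0.05622 mol/L
Dilution factor = 200.0 / 25.02 = 7.994
[Cu2+]_stock = 0.05622 × 7.994 = 0.4494 mol/L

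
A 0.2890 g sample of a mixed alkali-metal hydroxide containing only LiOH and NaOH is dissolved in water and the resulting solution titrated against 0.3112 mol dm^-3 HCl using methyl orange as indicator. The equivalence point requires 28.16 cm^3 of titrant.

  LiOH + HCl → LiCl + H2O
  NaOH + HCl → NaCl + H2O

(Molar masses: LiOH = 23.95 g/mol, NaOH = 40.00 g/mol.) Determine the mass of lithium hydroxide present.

n(HCl) = 0.02816 × 0.3112 = 8.763 × 10^-3 mol
Let x = n(LiOH), y = n(NaOH).
Titrant: 1x + 1y = 8.763 × 10^-3;  mass: 23.95x + 40.00y = 0.2890
Solving, x = 3.834 × 10^-3 mol, y = 4.929 × 10^-3 mol
mass of LiOH = 3.834 × 10^-3 × 23.95 = 0.09182 g

0.09182 g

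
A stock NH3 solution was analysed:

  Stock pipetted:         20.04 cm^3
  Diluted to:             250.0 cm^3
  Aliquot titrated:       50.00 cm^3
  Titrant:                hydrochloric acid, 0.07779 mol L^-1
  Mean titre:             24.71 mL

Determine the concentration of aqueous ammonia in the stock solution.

0.4796 mol/L

NH3 + HCl → NH4Cl
n(HCl) = 0.02471 × 0.07779 = 1.922 × 10^-3 mol
n(NH3) in the aliquot = 1.922 × 10^-3 mol (1:1 ratio)
[NH3]_dilute = 1.922 × 10^-3 / 0.05000 = 0.03844 mol/L
Dilution factor = 250.0 / 20.04 = 12.48
[NH3]_stock = 0.03844 × 12.48 = 0.4796 mol/L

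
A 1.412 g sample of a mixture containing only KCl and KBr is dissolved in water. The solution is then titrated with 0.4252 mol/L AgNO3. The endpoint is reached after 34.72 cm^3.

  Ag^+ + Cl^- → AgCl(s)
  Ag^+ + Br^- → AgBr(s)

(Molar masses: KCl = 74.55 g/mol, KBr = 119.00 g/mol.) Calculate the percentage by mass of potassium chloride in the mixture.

n(AgNO3) = 0.03472 × 0.4252 = 0.01476 mol
Let x = n(KCl), y = n(KBr).
Titrant: 1x + 1y = 0.01476;  mass: 74.55x + 119.00y = 1.412
Solving, x = 7.757 × 10^-3 mol, y = 7.006 × 10^-3 mol
mass of KCl = 7.757 × 10^-3 × 74.55 = 0.5783 g
% KCl = 0.5783 / 1.412 × 100 = 40.95 %

40.95 %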